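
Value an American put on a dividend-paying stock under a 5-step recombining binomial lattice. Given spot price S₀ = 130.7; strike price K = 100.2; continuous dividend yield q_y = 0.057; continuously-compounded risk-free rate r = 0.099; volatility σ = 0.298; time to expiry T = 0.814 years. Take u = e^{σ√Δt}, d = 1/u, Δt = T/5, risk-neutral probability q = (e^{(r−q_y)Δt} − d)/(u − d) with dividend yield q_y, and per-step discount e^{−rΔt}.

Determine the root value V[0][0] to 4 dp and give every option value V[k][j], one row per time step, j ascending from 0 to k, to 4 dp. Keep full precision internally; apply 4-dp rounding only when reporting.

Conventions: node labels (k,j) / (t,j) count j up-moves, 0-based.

Δt=0.16280  u=1.12777  d=0.88671  q=0.49844  discount=0.98401
step 5 (expiry): payoffs max(K−S,0) = 28.5558 9.0789 0.0000 0.0000 0.0000 0.0000
k=4: (k=4,j=0): S=80.7979, K−S=19.4021, hold=18.5464 ⇒ V=19.4021 exercise | (k=4,j=1): S=102.7632, K−S=0.0000, hold=4.4808 ⇒ V=4.4808 continue | (k=4,j=2): S=130.7000, K−S=0.0000, hold=0.0000 ⇒ V=0.0000 continue | (k=4,j=3): S=166.2315, K−S=0.0000, hold=0.0000 ⇒ V=0.0000 continue | (k=4,j=4): S=211.4225, K−S=0.0000, hold=0.0000 ⇒ V=0.0000 continue
k=3: (k=3,j=0): S=91.1211, K−S=9.0789, hold=11.7735 ⇒ V=11.7735 continue | (k=3,j=1): S=115.8929, K−S=0.0000, hold=2.2115 ⇒ V=2.2115 continue | (k=3,j=2): S=147.3990, K−S=0.0000, hold=0.0000 ⇒ V=0.0000 continue | (k=3,j=3): S=187.4702, K−S=0.0000, hold=0.0000 ⇒ V=0.0000 continue
k=2: (k=2,j=0): S=102.7632, K−S=0.0000, hold=6.8954 ⇒ V=6.8954 continue | (k=2,j=1): S=130.7000, K−S=0.0000, hold=1.0915 ⇒ V=1.0915 continue | (k=2,j=2): S=166.2315, K−S=0.0000, hold=0.0000 ⇒ V=0.0000 continue
k=1: (k=1,j=0): S=115.8929, K−S=0.0000, hold=3.9385 ⇒ V=3.9385 continue | (k=1,j=1): S=147.3990, K−S=0.0000, hold=0.5387 ⇒ V=0.5387 continue
k=0: (k=0,j=0): S=130.7000, K−S=0.0000, hold=2.2080 ⇒ V=2.2080 continue

price = 2.2080
tree:
2.2080
3.9385 0.5387
6.8954 1.0915 0.0000
11.7735 2.2115 0.0000 0.0000
19.4021 4.4808 0.0000 0.0000 0.0000
28.5558 9.0789 0.0000 0.0000 0.0000 0.0000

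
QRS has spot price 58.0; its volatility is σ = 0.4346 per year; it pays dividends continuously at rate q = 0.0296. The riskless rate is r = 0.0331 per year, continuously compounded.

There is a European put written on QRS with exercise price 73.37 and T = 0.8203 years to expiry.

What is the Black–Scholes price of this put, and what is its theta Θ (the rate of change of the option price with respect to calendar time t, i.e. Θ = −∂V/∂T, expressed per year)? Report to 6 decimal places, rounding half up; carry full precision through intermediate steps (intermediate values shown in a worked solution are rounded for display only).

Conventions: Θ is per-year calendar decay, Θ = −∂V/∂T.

price = 19.042515
Θ = -4.255795

σ√T = 0.4346·√0.8203 = 0.393619
d₁ = (ln(S/K) + (r−q+σ²/2)T) / (σ√T) = (ln(58.0/73.37) + (0.0331−0.0296+0.4346²/2)·0.8203) / 0.393619 = (-0.235072 + 0.080339) / 0.393619 = -0.393104
d₂ = d₁ − σ√T = -0.393104 − 0.393619 = -0.786723
e^{−rT} = 0.973213
e^{−qT} = 0.976012
N(−d₁) = 0.652879,  N(−d₂) = 0.784278
Put price V = K·e^{−rT}·N(−d₂) − S·e^{−qT}·N(−d₁) = 56.001101 − 36.958586 = 19.042515
φ(d₁) = (1/√(2π))·e^{−d₁²/2} = 0.369279
Θ = −S·e^{−qT}·φ(d₁)·σ/(2√T) − q·S·e^{−qT}·N(−d₁) + r·K·e^{−rT}·N(−d₂) = −5.015457 − 1.093974 + 1.853636 = -4.255795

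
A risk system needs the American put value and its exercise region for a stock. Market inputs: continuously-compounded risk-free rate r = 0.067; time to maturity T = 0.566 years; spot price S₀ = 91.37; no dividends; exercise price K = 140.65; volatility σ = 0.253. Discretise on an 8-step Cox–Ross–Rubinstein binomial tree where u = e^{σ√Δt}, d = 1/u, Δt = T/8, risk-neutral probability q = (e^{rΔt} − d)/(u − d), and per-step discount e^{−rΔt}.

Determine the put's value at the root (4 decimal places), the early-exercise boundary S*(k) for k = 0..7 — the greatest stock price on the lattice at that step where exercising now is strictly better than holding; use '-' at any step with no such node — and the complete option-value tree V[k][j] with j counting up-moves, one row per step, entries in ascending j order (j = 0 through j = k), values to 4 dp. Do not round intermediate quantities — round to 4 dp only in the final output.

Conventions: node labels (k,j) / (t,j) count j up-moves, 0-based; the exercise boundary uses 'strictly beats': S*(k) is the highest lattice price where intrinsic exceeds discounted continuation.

price = 49.2800
boundary = 91.3700 97.7304 104.5335 111.8102 119.5934 111.8102 119.5934 127.9184
tree:
49.2800
55.2264 42.9196
60.7859 49.2800 36.1165
65.9835 55.2264 42.9196 28.8398
70.8428 60.7859 49.2800 36.1165 21.0566
75.3859 65.9835 55.2264 42.9196 28.8398 13.7286
79.6334 70.8428 60.7859 49.2800 36.1165 21.0566 7.0482
83.6044 75.3859 65.9835 55.2264 42.9196 28.8398 12.7316 1.8341
87.3170 79.6334 70.8428 60.7859 49.2800 36.1165 21.0566 3.8270 0.0000

params: Δt=0.07075 u=1.06961 d=0.93492 q=0.51846 e^(-rΔt)=0.99527
t_8 payoffs: 87.3170 79.6334 70.8428 60.7859 49.2800 36.1165 21.0566 3.8270 0.0000
t_7: node(7,0) S=57.0456 payoff=83.6044 vs cont=82.9392 → 83.6044 [stop]  node(7,1) S=65.2641 payoff=75.3859 vs cont=74.7208 → 75.3859 [stop]  node(7,2) S=74.6665 payoff=65.9835 vs cont=65.3183 → 65.9835 [stop]  node(7,3) S=85.4236 payoff=55.2264 vs cont=54.5613 → 55.2264 [stop]  node(7,4) S=97.7304 payoff=42.9196 vs cont=42.2545 → 42.9196 [stop]  node(7,5) S=111.8102 payoff=28.8398 vs cont=28.1747 → 28.8398 [stop]  node(7,6) S=127.9184 payoff=12.7316 vs cont=12.0664 → 12.7316 [stop]  node(7,7) S=146.3474 payoff=0.0000 vs cont=1.8341 → 1.8341 [wait]  ⇒ S*(7)=127.9184
t_6: node(6,0) S=61.0166 payoff=79.6334 vs cont=78.9682 → 79.6334 [stop]  node(6,1) S=69.8072 payoff=70.8428 vs cont=70.1777 → 70.8428 [stop]  node(6,2) S=79.8641 payoff=60.7859 vs cont=60.1207 → 60.7859 [stop]  node(6,3) S=91.3700 payoff=49.2800 vs cont=48.6149 → 49.2800 [stop]  node(6,4) S=104.5335 payoff=36.1165 vs cont=35.4514 → 36.1165 [stop]  node(6,5) S=119.5934 payoff=21.0566 vs cont=20.3914 → 21.0566 [stop]  node(6,6) S=136.8230 payoff=3.8270 vs cont=7.0482 → 7.0482 [wait]  ⇒ S*(6)=119.5934
t_5: node(5,0) S=65.2641 payoff=75.3859 vs cont=74.7208 → 75.3859 [stop]  node(5,1) S=74.6665 payoff=65.9835 vs cont=65.3183 → 65.9835 [stop]  node(5,2) S=85.4236 payoff=55.2264 vs cont=54.5613 → 55.2264 [stop]  node(5,3) S=97.7304 payoff=42.9196 vs cont=42.2545 → 42.9196 [stop]  node(5,4) S=111.8102 payoff=28.8398 vs cont=28.1747 → 28.8398 [stop]  node(5,5) S=127.9184 payoff=12.7316 vs cont=13.7286 → 13.7286 [wait]  ⇒ S*(5)=111.8102
t_4: node(4,0) S=69.8072 payoff=70.8428 vs cont=70.1777 → 70.8428 [stop]  node(4,1) S=79.8641 payoff=60.7859 vs cont=60.1207 → 60.7859 [stop]  node(4,2) S=91.3700 payoff=49.2800 vs cont=48.6149 → 49.2800 [stop]  node(4,3) S=104.5335 payoff=36.1165 vs cont=35.4514 → 36.1165 [stop]  node(4,4) S=119.5934 payoff=21.0566 vs cont=20.9059 → 21.0566 [stop]  ⇒ S*(4)=119.5934
t_3: node(3,0) S=74.6665 payoff=65.9835 vs cont=65.3183 → 65.9835 [stop]  node(3,1) S=85.4236 payoff=55.2264 vs cont=54.5613 → 55.2264 [stop]  node(3,2) S=97.7304 payoff=42.9196 vs cont=42.2545 → 42.9196 [stop]  node(3,3) S=111.8102 payoff=28.8398 vs cont=28.1747 → 28.8398 [stop]  ⇒ S*(3)=111.8102
t_2: node(2,0) S=79.8641 payoff=60.7859 vs cont=60.1207 → 60.7859 [stop]  node(2,1) S=91.3700 payoff=49.2800 vs cont=48.6149 → 49.2800 [stop]  node(2,2) S=104.5335 payoff=36.1165 vs cont=35.4514 → 36.1165 [stop]  ⇒ S*(2)=104.5335
t_1: node(1,0) S=85.4236 payoff=55.2264 vs cont=54.5613 → 55.2264 [stop]  node(1,1) S=97.7304 payoff=42.9196 vs cont=42.2545 → 42.9196 [stop]  ⇒ S*(1)=97.7304
t_0: node(0,0) S=91.3700 payoff=49.2800 vs cont=48.6149 → 49.2800 [stop]  ⇒ S*(0)=91.3700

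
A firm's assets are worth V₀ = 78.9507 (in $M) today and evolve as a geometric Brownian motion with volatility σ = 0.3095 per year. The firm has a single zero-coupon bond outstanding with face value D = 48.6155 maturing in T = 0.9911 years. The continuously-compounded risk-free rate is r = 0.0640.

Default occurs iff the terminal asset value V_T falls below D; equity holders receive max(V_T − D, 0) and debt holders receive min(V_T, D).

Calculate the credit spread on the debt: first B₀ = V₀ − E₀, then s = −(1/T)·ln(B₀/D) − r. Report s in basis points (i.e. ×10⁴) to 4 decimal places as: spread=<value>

Equity is a call on the firm's assets struck at D = 48.6155:
d₁ = [ln(V₀/D) + (r + σ²/2)T] / (σ√T)
   = [ln(78.9507/48.6155) + (0.0640 + 0.5·0.3095²)·0.9911] / (0.3095·√0.9911)
   = [0.484881 + 0.110899] / 0.308120 = 1.933601
d₂ = d₁ − σ√T = 1.933601 − 0.308120 = 1.625481
N(d₁) = 0.973419,  N(d₂) = 0.947970,  e^(−rT) = 0.938539
E₀ = V₀·N(d₁) − D·e^(−rT)·N(d₂)
   = 78.9507·0.973419 − 48.6155·0.938539·0.947970 = 33.598542
B₀ = V₀ − E₀ = 78.9507 − 33.598542 = 45.352158
spread = −(1/T)·ln(B₀/D) − r = −(1/0.9911)·ln(45.352158/48.6155) − 0.0640 = 0.00610862
in basis points: 0.00610862 × 10⁴ = 61.0862 bp

spread=61.0862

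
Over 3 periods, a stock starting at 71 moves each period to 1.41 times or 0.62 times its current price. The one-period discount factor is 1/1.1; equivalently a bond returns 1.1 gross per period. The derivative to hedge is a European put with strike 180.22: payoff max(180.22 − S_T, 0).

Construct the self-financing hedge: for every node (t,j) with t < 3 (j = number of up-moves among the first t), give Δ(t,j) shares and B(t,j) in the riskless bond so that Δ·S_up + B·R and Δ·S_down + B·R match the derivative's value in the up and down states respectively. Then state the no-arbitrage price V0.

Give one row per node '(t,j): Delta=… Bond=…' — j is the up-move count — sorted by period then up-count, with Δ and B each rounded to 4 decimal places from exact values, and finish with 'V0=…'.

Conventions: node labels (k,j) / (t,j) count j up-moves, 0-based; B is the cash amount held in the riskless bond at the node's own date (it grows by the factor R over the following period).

(0,0): Delta=-0.8977 Bond=131.3077
(1,0): Delta=-1.0000 Bond=148.9421
(1,1): Delta=-0.8686 Bond=141.5299
(2,0): Delta=-1.0000 Bond=163.8364
(2,1): Delta=-1.0000 Bond=163.8364
(2,2): Delta=-0.8313 Bond=150.4170
V0=67.5717

Since d<R<u, set p* = (R−d)/(u−d) = 0.6076; price each node as the discounted p*-expectation of its children.
At maturity the claim pays: V(3,0)=163.2987, V(3,1)=141.7377, V(3,2)=92.7038, V(3,3)=0.0000
(2,0): S=27.2924. Δ = (V_up−V_dn)/(S_up−S_dn) = (141.7377−163.2987)/(38.4823−16.9213) = -1.0000. V = [p*·141.7377 + (1−p*)·163.2987]/1.1 = 136.5440. B = V − Δ·S = 163.8364.
(2,1): S=62.0682. Δ = (V_up−V_dn)/(S_up−S_dn) = (92.7038−141.7377)/(87.5162−38.4823) = -1.0000. V = [p*·92.7038 + (1−p*)·141.7377]/1.1 = 101.7682. B = V − Δ·S = 163.8364.
(2,2): S=141.1551. Δ = (V_up−V_dn)/(S_up−S_dn) = (0.0000−92.7038)/(199.0287−87.5162) = -0.8313. V = [p*·0.0000 + (1−p*)·92.7038]/1.1 = 33.0704. B = V − Δ·S = 150.4170.
(1,0): S=44.0200. Δ = (V_up−V_dn)/(S_up−S_dn) = (101.7682−136.5440)/(62.0682−27.2924) = -1.0000. V = [p*·101.7682 + (1−p*)·136.5440]/1.1 = 104.9221. B = V − Δ·S = 148.9421.
(1,1): S=100.1100. Δ = (V_up−V_dn)/(S_up−S_dn) = (33.0704−101.7682)/(141.1551−62.0682) = -0.8686. V = [p*·33.0704 + (1−p*)·101.7682]/1.1 = 54.5707. B = V − Δ·S = 141.5299.
(0,0): S=71.0000. Δ = (V_up−V_dn)/(S_up−S_dn) = (54.5707−104.9221)/(100.1100−44.0200) = -0.8977. V = [p*·54.5707 + (1−p*)·104.9221]/1.1 = 67.5717. B = V − Δ·S = 131.3077.
As a check, the time-0 holding Δ(0,0)·S0 + B(0,0) comes to 67.5717 — exactly V0.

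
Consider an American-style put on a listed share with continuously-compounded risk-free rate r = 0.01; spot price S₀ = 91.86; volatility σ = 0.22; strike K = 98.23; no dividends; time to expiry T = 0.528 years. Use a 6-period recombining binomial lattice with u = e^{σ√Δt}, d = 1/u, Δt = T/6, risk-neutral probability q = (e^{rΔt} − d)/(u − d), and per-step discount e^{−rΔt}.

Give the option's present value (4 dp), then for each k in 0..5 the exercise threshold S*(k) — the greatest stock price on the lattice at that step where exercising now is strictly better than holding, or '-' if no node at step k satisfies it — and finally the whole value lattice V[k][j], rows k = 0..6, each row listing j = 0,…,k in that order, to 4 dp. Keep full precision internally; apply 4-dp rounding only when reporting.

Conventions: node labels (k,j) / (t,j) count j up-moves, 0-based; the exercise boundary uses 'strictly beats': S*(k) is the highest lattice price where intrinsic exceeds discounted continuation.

params: Δt=0.08800 u=1.06744 d=0.93682 q=0.49043 e^(-rΔt)=0.99912
t_6 payoffs: 36.1335 27.4755 17.6105 6.3700 0.0000 0.0000 0.0000
t_5: node(5,0) S=66.2843 payoff=31.9457 vs cont=31.8593 → 31.9457 [stop]  node(5,1) S=75.5261 payoff=22.7039 vs cont=22.6175 → 22.7039 [stop]  node(5,2) S=86.0564 payoff=12.1736 vs cont=12.0872 → 12.1736 [stop]  node(5,3) S=98.0550 payoff=0.1750 vs cont=3.2431 → 3.2431 [wait]  node(5,4) S=111.7264 payoff=0.0000 vs cont=0.0000 → 0.0000 [wait]  node(5,5) S=127.3041 payoff=0.0000 vs cont=0.0000 → 0.0000 [wait]  ⇒ S*(5)=86.0564
t_4: node(4,0) S=70.7545 payoff=27.4755 vs cont=27.3891 → 27.4755 [stop]  node(4,1) S=80.6195 payoff=17.6105 vs cont=17.5241 → 17.6105 [stop]  node(4,2) S=91.8600 payoff=6.3700 vs cont=7.7869 → 7.7869 [wait]  node(4,3) S=104.6677 payoff=0.0000 vs cont=1.6511 → 1.6511 [wait]  node(4,4) S=119.2612 payoff=0.0000 vs cont=0.0000 → 0.0000 [wait]  ⇒ S*(4)=80.6195
t_3: node(3,0) S=75.5261 payoff=22.7039 vs cont=22.6175 → 22.7039 [stop]  node(3,1) S=86.0564 payoff=12.1736 vs cont=12.7815 → 12.7815 [wait]  node(3,2) S=98.0550 payoff=0.1750 vs cont=4.7736 → 4.7736 [wait]  node(3,3) S=111.7264 payoff=0.0000 vs cont=0.8406 → 0.8406 [wait]  ⇒ S*(3)=75.5261
t_2: node(2,0) S=80.6195 payoff=17.6105 vs cont=17.8220 → 17.8220 [wait]  node(2,1) S=91.8600 payoff=6.3700 vs cont=8.8464 → 8.8464 [wait]  node(2,2) S=104.6677 payoff=0.0000 vs cont=2.8422 → 2.8422 [wait]  ⇒ S*(2)=-
t_1: node(1,0) S=86.0564 payoff=12.1736 vs cont=13.4083 → 13.4083 [wait]  node(1,1) S=98.0550 payoff=0.1750 vs cont=5.8966 → 5.8966 [wait]  ⇒ S*(1)=-
t_0: node(0,0) S=91.8600 payoff=6.3700 vs cont=9.7157 → 9.7157 [wait]  ⇒ S*(0)=-

price = 9.7157
boundary = - - - 75.5261 80.6195 86.0564
tree:
9.7157
13.4083 5.8966
17.8220 8.8464 2.8422
22.7039 12.7815 4.7736 0.8406
27.4755 17.6105 7.7869 1.6511 0.0000
31.9457 22.7039 12.1736 3.2431 0.0000 0.0000
36.1335 27.4755 17.6105 6.3700 0.0000 0.0000 0.0000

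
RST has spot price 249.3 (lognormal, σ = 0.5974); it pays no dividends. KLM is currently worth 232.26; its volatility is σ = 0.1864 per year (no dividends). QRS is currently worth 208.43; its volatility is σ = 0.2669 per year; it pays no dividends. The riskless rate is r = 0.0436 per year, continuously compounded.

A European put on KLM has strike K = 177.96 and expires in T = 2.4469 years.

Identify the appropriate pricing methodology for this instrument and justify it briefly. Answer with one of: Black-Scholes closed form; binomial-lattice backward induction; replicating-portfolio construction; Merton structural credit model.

framework: Black-Scholes closed form

Key observation: the instrument is a plain European put (strike 177.96) on a lognormal asset; the exact continuous-time formula applies directly.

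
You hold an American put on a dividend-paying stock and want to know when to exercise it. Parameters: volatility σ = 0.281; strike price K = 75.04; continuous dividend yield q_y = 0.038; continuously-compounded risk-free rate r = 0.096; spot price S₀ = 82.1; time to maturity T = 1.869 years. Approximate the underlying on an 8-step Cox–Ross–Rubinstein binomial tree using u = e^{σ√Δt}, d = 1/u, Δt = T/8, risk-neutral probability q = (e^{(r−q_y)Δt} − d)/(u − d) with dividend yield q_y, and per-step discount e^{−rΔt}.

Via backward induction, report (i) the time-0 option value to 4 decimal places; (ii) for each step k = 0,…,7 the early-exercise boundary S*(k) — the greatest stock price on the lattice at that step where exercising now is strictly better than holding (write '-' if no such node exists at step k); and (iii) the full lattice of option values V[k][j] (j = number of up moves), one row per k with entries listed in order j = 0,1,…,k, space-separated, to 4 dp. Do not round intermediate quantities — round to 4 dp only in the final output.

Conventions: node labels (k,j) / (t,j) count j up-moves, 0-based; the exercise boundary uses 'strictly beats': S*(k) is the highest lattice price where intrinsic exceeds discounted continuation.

Δt=0.23362, u=1.14548, d=0.87300, q=0.51617, disc=e^(-rΔt)=0.97782
k=8 terminal: V=max(K-S,0) → 47.3417 38.6966 27.3532 12.4693 0.0000 0.0000 0.0000 0.0000 0.0000
k=7: j=0 S=31.7278 intr=43.3122 cont=41.9284 V=43.3122[EX]; j=1 S=41.6306 intr=33.4094 cont=32.1131 V=33.4094[EX]; j=2 S=54.6241 intr=20.4159 cont=19.2344 V=20.4159[EX]; j=3 S=71.6732 intr=3.3668 cont=5.8993 V=5.8993[hold]; j=4 S=94.0436 intr=0.0000 cont=0.0000 V=0.0000[hold]; j=5 S=123.3962 intr=0.0000 cont=0.0000 V=0.0000[hold]; j=6 S=161.9101 intr=0.0000 cont=0.0000 V=0.0000[hold]; j=7 S=212.4450 intr=0.0000 cont=0.0000 V=0.0000[hold]  S*(7)=54.6241
k=6: j=0 S=36.3434 intr=38.6966 cont=37.3535 V=38.6966[EX]; j=1 S=47.6868 intr=27.3532 cont=26.1104 V=27.3532[EX]; j=2 S=62.5707 intr=12.4693 cont=12.6363 V=12.6363[hold]; j=3 S=82.1000 intr=0.0000 cont=2.7910 V=2.7910[hold]; j=4 S=107.7248 intr=0.0000 cont=0.0000 V=0.0000[hold]; j=5 S=141.3474 intr=0.0000 cont=0.0000 V=0.0000[hold]; j=6 S=185.4643 intr=0.0000 cont=0.0000 V=0.0000[hold]  S*(6)=47.6868
k=5: j=0 S=41.6306 intr=33.4094 cont=32.1131 V=33.4094[EX]; j=1 S=54.6241 intr=20.4159 cont=19.3187 V=20.4159[EX]; j=2 S=71.6732 intr=3.3668 cont=7.3869 V=7.3869[hold]; j=3 S=94.0436 intr=0.0000 cont=1.3204 V=1.3204[hold]; j=4 S=123.3962 intr=0.0000 cont=0.0000 V=0.0000[hold]; j=5 S=161.9101 intr=0.0000 cont=0.0000 V=0.0000[hold]  S*(5)=54.6241
k=4: j=0 S=47.6868 intr=27.3532 cont=26.1104 V=27.3532[EX]; j=1 S=62.5707 intr=12.4693 cont=13.3871 V=13.3871[hold]; j=2 S=82.1000 intr=0.0000 cont=4.1612 V=4.1612[hold]; j=3 S=107.7248 intr=0.0000 cont=0.6247 V=0.6247[hold]; j=4 S=141.3474 intr=0.0000 cont=0.0000 V=0.0000[hold]  S*(4)=47.6868
k=3: j=0 S=54.6241 intr=20.4159 cont=19.6976 V=20.4159[EX]; j=1 S=71.6732 intr=3.3668 cont=8.4338 V=8.4338[hold]; j=2 S=94.0436 intr=0.0000 cont=2.2840 V=2.2840[hold]; j=3 S=123.3962 intr=0.0000 cont=0.2955 V=0.2955[hold]  S*(3)=54.6241
k=2: j=0 S=62.5707 intr=12.4693 cont=13.9155 V=13.9155[hold]; j=1 S=82.1000 intr=0.0000 cont=5.1428 V=5.1428[hold]; j=2 S=107.7248 intr=0.0000 cont=1.2297 V=1.2297[hold]  S*(2)=-
k=1: j=0 S=71.6732 intr=3.3668 cont=9.1791 V=9.1791[hold]; j=1 S=94.0436 intr=0.0000 cont=3.0538 V=3.0538[hold]  S*(1)=-
k=0: j=0 S=82.1000 intr=0.0000 cont=5.8840 V=5.8840[hold]  S*(0)=-

price = 5.8840
boundary = - - - 54.6241 47.6868 54.6241 47.6868 54.6241
tree:
5.8840
9.1791 3.0538
13.9155 5.1428 1.2297
20.4159 8.4338 2.2840 0.2955
27.3532 13.3871 4.1612 0.6247 0.0000
33.4094 20.4159 7.3869 1.3204 0.0000 0.0000
38.6966 27.3532 12.6363 2.7910 0.0000 0.0000 0.0000
43.3122 33.4094 20.4159 5.8993 0.0000 0.0000 0.0000 0.0000
47.3417 38.6966 27.3532 12.4693 0.0000 0.0000 0.0000 0.0000 0.0000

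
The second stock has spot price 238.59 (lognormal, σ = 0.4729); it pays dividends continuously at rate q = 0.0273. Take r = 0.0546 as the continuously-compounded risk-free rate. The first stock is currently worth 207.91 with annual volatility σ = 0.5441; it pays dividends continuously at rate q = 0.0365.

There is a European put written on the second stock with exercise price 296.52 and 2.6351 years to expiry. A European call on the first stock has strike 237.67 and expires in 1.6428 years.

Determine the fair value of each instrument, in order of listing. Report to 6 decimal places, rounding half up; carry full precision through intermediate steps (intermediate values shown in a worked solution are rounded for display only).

[the second stock put K=296.52]
σ√T = 0.4729·√2.6351 = 0.767658
d₁ = (ln(S/K) + (r−q+σ²/2)T) / (σ√T) = (ln(238.59/296.52) + (0.0546−0.0273+0.4729²/2)·2.6351) / 0.767658 = (-0.217368 + 0.366588) / 0.767658 = 0.194383
d₂ = d₁ − σ√T = 0.194383 − 0.767658 = -0.573275
e^{−rT} = 0.865995
e^{−qT} = 0.930588
N(−d₁) = 0.422938,  N(−d₂) = 0.716771
price = K·e^{−rT}·N(−d₂) − S·e^{−qT}·N(−d₁) = 184.055816 − 93.904538 = 90.151279
[the first stock call K=237.67]
σ√T = 0.5441·√1.6428 = 0.697383
d₁ = (ln(S/K) + (r−q+σ²/2)T) / (σ√T) = (ln(207.91/237.67) + (0.0546−0.0365+0.5441²/2)·1.6428) / 0.697383 = (-0.133778 + 0.272906) / 0.697383 = 0.199500
d₂ = d₁ − σ√T = 0.199500 − 0.697383 = -0.497882
e^{−rT} = 0.914208
e^{−qT} = 0.941800
N(d₁) = 0.579064,  N(d₂) = 0.309284
price = S·e^{−qT}·N(d₁) − K·e^{−rT}·N(d₂) = 113.386386 − 67.201085 = 46.185301

price(the second stock put K=296.52) = 90.151279
price(the first stock call K=237.67) = 46.185301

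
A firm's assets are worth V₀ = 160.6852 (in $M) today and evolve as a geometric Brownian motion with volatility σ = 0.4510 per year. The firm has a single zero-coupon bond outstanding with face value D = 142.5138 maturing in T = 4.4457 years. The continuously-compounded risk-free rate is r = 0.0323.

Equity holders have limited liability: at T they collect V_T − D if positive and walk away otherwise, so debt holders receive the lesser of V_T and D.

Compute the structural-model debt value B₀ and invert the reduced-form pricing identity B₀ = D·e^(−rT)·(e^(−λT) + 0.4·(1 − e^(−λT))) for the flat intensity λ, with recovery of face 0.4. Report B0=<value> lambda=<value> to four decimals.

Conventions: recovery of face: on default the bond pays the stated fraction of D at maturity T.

Apply the equity-as-call identities (strike 142.5138, horizon 4.4457 years):
d₁ = [ln(V₀/D) + (r + σ²/2)T] / (σ√T)
   = [ln(160.6852/142.5138) + (0.0323 + 0.5·0.4510²)·4.4457] / (0.4510·√4.4457)
   = [0.120008 + 0.595726] / 0.950926 = 0.752671
d₂ = d₁ − σ√T = 0.752671 − 0.950926 = -0.198255
N(d₁) = 0.774176,  N(d₂) = 0.421423,  e^(−rT) = 0.866238
E₀ = V₀·N(d₁) − D·e^(−rT)·N(d₂)
   = 160.6852·0.774176 − 142.5138·0.866238·0.421423 = 72.373663
B₀ = V₀ − E₀ = 160.6852 − 72.373663 = 88.311537
e^(−λT) = (B₀·e^(rT)/D − 0.4)/(1 − 0.4) = (88.3115·1.154418/142.5138 − 0.4)/0.6 = 0.52559639
λ = −ln(0.52559639)/4.4457 = 0.144684

B0=88.3115 lambda=0.1447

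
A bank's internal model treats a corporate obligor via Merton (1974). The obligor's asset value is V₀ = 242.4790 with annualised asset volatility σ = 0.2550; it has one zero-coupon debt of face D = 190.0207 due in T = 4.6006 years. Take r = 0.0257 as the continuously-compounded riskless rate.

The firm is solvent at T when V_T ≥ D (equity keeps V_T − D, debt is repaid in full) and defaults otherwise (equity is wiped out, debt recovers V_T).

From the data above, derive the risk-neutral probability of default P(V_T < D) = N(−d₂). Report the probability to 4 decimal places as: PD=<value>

Work the structural quantities from V₀ = 242.4790 against face 190.0207:
d₁ = [ln(V₀/D) + (r + σ²/2)T] / (σ√T)
   = [ln(242.4790/190.0207) + (0.0257 + 0.5·0.2550²)·4.6006] / (0.2550·√4.6006)
   = [0.243782 + 0.267812] / 0.546950 = 0.935359
d₂ = d₁ − σ√T = 0.935359 − 0.546950 = 0.388410
risk-neutral PD = N(−d₂) = N(-0.388410) = 0.348856

PD=0.3489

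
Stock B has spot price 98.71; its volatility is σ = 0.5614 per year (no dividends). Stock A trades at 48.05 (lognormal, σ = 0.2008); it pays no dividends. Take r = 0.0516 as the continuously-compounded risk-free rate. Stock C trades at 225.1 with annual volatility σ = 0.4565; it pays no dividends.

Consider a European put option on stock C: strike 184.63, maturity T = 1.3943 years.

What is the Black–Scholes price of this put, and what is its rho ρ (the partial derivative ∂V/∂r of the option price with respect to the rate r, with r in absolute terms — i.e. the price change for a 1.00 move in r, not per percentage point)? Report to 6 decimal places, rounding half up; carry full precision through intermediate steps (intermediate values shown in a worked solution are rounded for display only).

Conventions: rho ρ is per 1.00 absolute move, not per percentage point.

σ√T = 0.4565·√1.3943 = 0.539037
d₁ = (ln(S/K) + (r+σ²/2)T) / (σ√T) = (ln(225.1/184.63) + (0.0516+0.4565²/2)·1.3943) / 0.539037 = (0.198191 + 0.217227) / 0.539037 = 0.770665
d₂ = d₁ − σ√T = 0.770665 − 0.539037 = 0.231628
e^{−rT} = 0.930581
N(−d₁) = 0.220453,  N(−d₂) = 0.408413
Put price V = K·e^{−rT}·N(−d₂) − S·N(−d₁) = 70.170835 − 49.623891 = 20.546944
ρ = −K·T·e^{−rT}·N(−d₂) = -97.839195

price = 20.546944
ρ = -97.839195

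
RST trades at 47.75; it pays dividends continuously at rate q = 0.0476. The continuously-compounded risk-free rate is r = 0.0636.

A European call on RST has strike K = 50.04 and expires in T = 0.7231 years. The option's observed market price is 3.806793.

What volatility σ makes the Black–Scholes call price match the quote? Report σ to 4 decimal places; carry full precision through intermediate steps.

At σ = 0.2887 the Black–Scholes value reproduces the quote:
σ√T = 0.2887·√0.7231 = 0.245497
d₁ = (ln(S/K) + (r−q+σ²/2)T) / (σ√T) = (ln(47.75/50.04) + (0.0636−0.0476+0.2887²/2)·0.7231) / 0.245497 = (-0.046844 + 0.041704) / 0.245497 = -0.020936
d₂ = d₁ − σ√T = -0.020936 − 0.245497 = -0.266433
e^{−rT} = 0.955052
e^{−qT} = 0.966166
N(d₁) = 0.491648,  N(d₂) = 0.394953
V = S·e^{−qT}·N(d₁) − K·e^{−rT}·N(d₂) = 22.681921 − 18.875128 = 3.806793 (matching the quote); vega is positive throughout, so no other σ reproduces this price

sigma = 0.2887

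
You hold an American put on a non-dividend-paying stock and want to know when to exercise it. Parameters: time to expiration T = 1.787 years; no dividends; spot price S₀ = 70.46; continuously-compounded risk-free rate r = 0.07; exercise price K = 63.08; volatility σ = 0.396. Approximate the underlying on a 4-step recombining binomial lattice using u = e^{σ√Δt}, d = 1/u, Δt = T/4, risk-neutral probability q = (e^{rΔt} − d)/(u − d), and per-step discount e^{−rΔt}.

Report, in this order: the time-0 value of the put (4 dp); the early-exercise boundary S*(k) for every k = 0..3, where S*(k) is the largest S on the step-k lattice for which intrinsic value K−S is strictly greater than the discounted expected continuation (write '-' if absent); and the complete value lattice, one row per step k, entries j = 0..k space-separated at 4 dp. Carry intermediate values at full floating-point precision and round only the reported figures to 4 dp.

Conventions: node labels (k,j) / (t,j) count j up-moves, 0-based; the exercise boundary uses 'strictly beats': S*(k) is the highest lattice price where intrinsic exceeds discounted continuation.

price = 7.6422
boundary = - - 41.4993 31.8486
tree:
7.6422
13.0809 2.5526
21.5807 5.2001 0.0000
31.2314 10.5935 0.0000 0.0000
38.6378 21.5807 0.0000 0.0000 0.0000

Δt=0.44675, u=1.30302, d=0.76745, q=0.49353, disc=e^(-rΔt)=0.96921
k=4 terminal: V=max(K-S,0) → 38.6378 21.5807 0.0000 0.0000 0.0000
k=3: j=0 S=31.8486 intr=31.2314 cont=29.2893 V=31.2314[EX]; j=1 S=54.0744 intr=9.0056 cont=10.5935 V=10.5935[hold]; j=2 S=91.8107 intr=0.0000 cont=0.0000 V=0.0000[hold]; j=3 S=155.8816 intr=0.0000 cont=0.0000 V=0.0000[hold]  S*(3)=31.8486
k=2: j=0 S=41.4993 intr=21.5807 cont=20.3981 V=21.5807[EX]; j=1 S=70.4600 intr=0.0000 cont=5.2001 V=5.2001[hold]; j=2 S=119.6311 intr=0.0000 cont=0.0000 V=0.0000[hold]  S*(2)=41.4993
k=1: j=0 S=54.0744 intr=9.0056 cont=13.0809 V=13.0809[hold]; j=1 S=91.8107 intr=0.0000 cont=2.5526 V=2.5526[hold]  S*(1)=-
k=0: j=0 S=70.4600 intr=0.0000 cont=7.6422 V=7.6422[hold]  S*(0)=-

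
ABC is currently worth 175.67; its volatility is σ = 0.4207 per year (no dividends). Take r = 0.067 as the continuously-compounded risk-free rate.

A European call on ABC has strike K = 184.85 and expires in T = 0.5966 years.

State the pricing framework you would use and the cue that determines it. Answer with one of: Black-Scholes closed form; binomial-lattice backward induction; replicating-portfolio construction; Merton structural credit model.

framework: Black-Scholes closed form

Key observation: with ABC following a GBM at constant σ and r, the European call struck at 184.85 prices in closed form — nothing here needs a stepwise model or a balance sheet.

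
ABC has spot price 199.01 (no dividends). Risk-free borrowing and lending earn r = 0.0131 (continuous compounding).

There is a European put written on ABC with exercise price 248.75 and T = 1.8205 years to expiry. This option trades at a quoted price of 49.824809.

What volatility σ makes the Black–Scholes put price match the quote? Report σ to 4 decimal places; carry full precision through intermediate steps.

At σ = 0.1774 the Black–Scholes value reproduces the quote:
σ√T = 0.1774·√1.8205 = 0.239359
d₁ = (ln(S/K) + (r+σ²/2)T) / (σ√T) = (ln(199.01/248.75) + (0.0131+0.1774²/2)·1.8205) / 0.239359 = (-0.223093 + 0.052495) / 0.239359 = -0.712732
d₂ = d₁ − σ√T = -0.712732 − 0.239359 = -0.952091
e^{−rT} = 0.976434
N(−d₁) = 0.761994,  N(−d₂) = 0.829474
V = K·e^{−rT}·N(−d₂) − S·N(−d₁) = 201.469271 − 151.644462 = 49.824809 (the observed quote) — the price is monotone increasing in volatility, hence this σ is the only solution

sigma = 0.1774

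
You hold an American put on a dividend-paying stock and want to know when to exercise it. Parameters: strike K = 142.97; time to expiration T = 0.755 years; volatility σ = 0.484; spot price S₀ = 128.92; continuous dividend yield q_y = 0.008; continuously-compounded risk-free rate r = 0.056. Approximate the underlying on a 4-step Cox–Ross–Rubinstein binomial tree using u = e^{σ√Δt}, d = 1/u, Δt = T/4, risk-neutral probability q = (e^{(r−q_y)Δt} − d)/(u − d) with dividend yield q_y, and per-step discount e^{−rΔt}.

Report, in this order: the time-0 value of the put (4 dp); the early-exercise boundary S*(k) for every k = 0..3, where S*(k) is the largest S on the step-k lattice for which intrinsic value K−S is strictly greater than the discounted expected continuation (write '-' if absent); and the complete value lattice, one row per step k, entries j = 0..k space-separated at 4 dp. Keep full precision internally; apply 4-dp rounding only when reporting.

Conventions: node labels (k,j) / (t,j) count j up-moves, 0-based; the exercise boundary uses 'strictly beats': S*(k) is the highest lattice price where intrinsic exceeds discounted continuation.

Δt=0.18875, u=1.23402, d=0.81036, q=0.46911, disc=e^(-rΔt)=0.98949
k=4 terminal: V=max(K-S,0) → 87.3752 58.3102 14.0500 0.0000 0.0000
k=3: j=0 S=68.6050 intr=74.3650 cont=72.9653 V=74.3650[EX]; j=1 S=104.4717 intr=38.4983 cont=37.1527 V=38.4983[EX]; j=2 S=159.0896 intr=0.0000 cont=7.3806 V=7.3806[hold]; j=3 S=242.2618 intr=0.0000 cont=0.0000 V=0.0000[hold]  S*(3)=104.4717
k=2: j=0 S=84.6598 intr=58.3102 cont=56.9347 V=58.3102[EX]; j=1 S=128.9200 intr=14.0500 cont=23.6495 V=23.6495[hold]; j=2 S=196.3195 intr=0.0000 cont=3.8771 V=3.8771[hold]  S*(2)=84.6598
k=1: j=0 S=104.4717 intr=38.4983 cont=41.6085 V=41.6085[hold]; j=1 S=159.0896 intr=0.0000 cont=14.2230 V=14.2230[hold]  S*(1)=-
k=0: j=0 S=128.9200 intr=14.0500 cont=28.4594 V=28.4594[hold]  S*(0)=-

price = 28.4594
boundary = - - 84.6598 104.4717
tree:
28.4594
41.6085 14.2230
58.3102 23.6495 3.8771
74.3650 38.4983 7.3806 0.0000
87.3752 58.3102 14.0500 0.0000 0.0000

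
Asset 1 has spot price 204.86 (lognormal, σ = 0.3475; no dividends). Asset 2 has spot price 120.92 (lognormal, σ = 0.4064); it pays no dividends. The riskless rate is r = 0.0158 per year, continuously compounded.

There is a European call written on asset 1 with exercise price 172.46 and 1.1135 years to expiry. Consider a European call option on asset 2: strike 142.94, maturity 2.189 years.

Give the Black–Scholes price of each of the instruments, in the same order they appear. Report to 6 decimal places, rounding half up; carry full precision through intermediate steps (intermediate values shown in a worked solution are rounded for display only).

price(asset 1 call K=172.46) = 48.443198
price(asset 2 call K=142.94) = 22.740917

[asset 1 call K=172.46]
σ√T = 0.3475·√1.1135 = 0.366691
d₁ = (ln(S/K) + (r+σ²/2)T) / (σ√T) = (ln(204.86/172.46) + (0.0158+0.3475²/2)·1.1135) / 0.366691 = (0.172161 + 0.084824) / 0.366691 = 0.700824
d₂ = d₁ − σ√T = 0.700824 − 0.366691 = 0.334134
e^{−rT} = 0.982561
N(d₁) = 0.758294,  N(d₂) = 0.630861
price = S·N(d₁) − K·e^{−rT}·N(d₂) = 155.344052 − 106.900854 = 48.443198
[asset 2 call K=142.94]
σ√T = 0.4064·√2.189 = 0.601280
d₁ = (ln(S/K) + (r+σ²/2)T) / (σ√T) = (ln(120.92/142.94) + (0.0158+0.4064²/2)·2.189) / 0.601280 = (-0.167296 + 0.215355) / 0.601280 = 0.079928
d₂ = d₁ − σ√T = 0.079928 − 0.601280 = -0.521352
e^{−rT} = 0.966005
N(d₁) = 0.531853,  N(d₂) = 0.301061
price = S·N(d₁) − K·e^{−rT}·N(d₂) = 64.311633 − 41.570715 = 22.740917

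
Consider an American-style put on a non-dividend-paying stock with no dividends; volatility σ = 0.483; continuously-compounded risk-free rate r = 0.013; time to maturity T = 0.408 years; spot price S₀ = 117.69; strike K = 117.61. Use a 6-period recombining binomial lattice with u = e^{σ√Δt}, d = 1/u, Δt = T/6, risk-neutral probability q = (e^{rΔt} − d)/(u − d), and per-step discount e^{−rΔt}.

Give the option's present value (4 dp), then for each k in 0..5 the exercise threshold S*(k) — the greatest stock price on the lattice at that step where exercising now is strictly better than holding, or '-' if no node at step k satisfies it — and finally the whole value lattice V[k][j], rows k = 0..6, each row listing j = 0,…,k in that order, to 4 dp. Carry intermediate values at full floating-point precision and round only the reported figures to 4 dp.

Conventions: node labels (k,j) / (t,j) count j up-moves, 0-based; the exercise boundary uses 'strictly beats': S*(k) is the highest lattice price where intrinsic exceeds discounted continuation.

params: Δt=0.06800 u=1.13423 d=0.88166 q=0.47206 e^(-rΔt)=0.99912
t_6 payoffs: 62.3335 46.4984 26.1271 0.0000 0.0000 0.0000 0.0000
t_5: node(5,0) S=62.6961 payoff=54.9139 vs cont=54.8100 → 54.9139 [stop]  node(5,1) S=80.6566 payoff=36.9534 vs cont=36.8494 → 36.9534 [stop]  node(5,2) S=103.7623 payoff=13.8477 vs cont=13.7815 → 13.8477 [stop]  node(5,3) S=133.4871 payoff=0.0000 vs cont=0.0000 → 0.0000 [wait]  node(5,4) S=171.7272 payoff=0.0000 vs cont=0.0000 → 0.0000 [wait]  node(5,5) S=220.9218 payoff=0.0000 vs cont=0.0000 → 0.0000 [wait]  ⇒ S*(5)=103.7623
t_4: node(4,0) S=71.1116 payoff=46.4984 vs cont=46.3945 → 46.4984 [stop]  node(4,1) S=91.4829 payoff=26.1271 vs cont=26.0232 → 26.1271 [stop]  node(4,2) S=117.6900 payoff=0.0000 vs cont=7.3043 → 7.3043 [wait]  node(4,3) S=151.4046 payoff=0.0000 vs cont=0.0000 → 0.0000 [wait]  node(4,4) S=194.7775 payoff=0.0000 vs cont=0.0000 → 0.0000 [wait]  ⇒ S*(4)=91.4829
t_3: node(3,0) S=80.6566 payoff=36.9534 vs cont=36.8494 → 36.9534 [stop]  node(3,1) S=103.7623 payoff=13.8477 vs cont=17.2265 → 17.2265 [wait]  node(3,2) S=133.4871 payoff=0.0000 vs cont=3.8529 → 3.8529 [wait]  node(3,3) S=171.7272 payoff=0.0000 vs cont=0.0000 → 0.0000 [wait]  ⇒ S*(3)=80.6566
t_2: node(2,0) S=91.4829 payoff=26.1271 vs cont=27.6168 → 27.6168 [wait]  node(2,1) S=117.6900 payoff=0.0000 vs cont=10.9038 → 10.9038 [wait]  node(2,2) S=151.4046 payoff=0.0000 vs cont=2.0323 → 2.0323 [wait]  ⇒ S*(2)=-
t_1: node(1,0) S=103.7623 payoff=13.8477 vs cont=19.7099 → 19.7099 [wait]  node(1,1) S=133.4871 payoff=0.0000 vs cont=6.7100 → 6.7100 [wait]  ⇒ S*(1)=-
t_0: node(0,0) S=117.6900 payoff=0.0000 vs cont=13.5612 → 13.5612 [wait]  ⇒ S*(0)=-

price = 13.5612
boundary = - - - 80.6566 91.4829 103.7623
tree:
13.5612
19.7099 6.7100
27.6168 10.9038 2.0323
36.9534 17.2265 3.8529 0.0000
46.4984 26.1271 7.3043 0.0000 0.0000
54.9139 36.9534 13.8477 0.0000 0.0000 0.0000
62.3335 46.4984 26.1271 0.0000 0.0000 0.0000 0.0000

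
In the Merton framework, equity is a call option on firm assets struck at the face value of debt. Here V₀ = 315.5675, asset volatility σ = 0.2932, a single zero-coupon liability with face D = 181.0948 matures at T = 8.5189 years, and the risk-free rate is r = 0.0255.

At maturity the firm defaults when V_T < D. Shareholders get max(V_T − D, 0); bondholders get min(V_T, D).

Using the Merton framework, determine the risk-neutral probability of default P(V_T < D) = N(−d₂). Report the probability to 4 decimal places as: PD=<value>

Apply the equity-as-call identities (strike 181.0948, horizon 8.5189 years):
d₁ = [ln(V₀/D) + (r + σ²/2)T] / (σ√T)
   = [ln(315.5675/181.0948) + (0.0255 + 0.5·0.2932²)·8.5189] / (0.2932·√8.5189)
   = [0.555352 + 0.583401] / 0.855767 = 1.330680
d₂ = d₁ − σ√T = 1.330680 − 0.855767 = 0.474913
risk-neutral PD = N(−d₂) = N(-0.474913) = 0.317425

PD=0.3174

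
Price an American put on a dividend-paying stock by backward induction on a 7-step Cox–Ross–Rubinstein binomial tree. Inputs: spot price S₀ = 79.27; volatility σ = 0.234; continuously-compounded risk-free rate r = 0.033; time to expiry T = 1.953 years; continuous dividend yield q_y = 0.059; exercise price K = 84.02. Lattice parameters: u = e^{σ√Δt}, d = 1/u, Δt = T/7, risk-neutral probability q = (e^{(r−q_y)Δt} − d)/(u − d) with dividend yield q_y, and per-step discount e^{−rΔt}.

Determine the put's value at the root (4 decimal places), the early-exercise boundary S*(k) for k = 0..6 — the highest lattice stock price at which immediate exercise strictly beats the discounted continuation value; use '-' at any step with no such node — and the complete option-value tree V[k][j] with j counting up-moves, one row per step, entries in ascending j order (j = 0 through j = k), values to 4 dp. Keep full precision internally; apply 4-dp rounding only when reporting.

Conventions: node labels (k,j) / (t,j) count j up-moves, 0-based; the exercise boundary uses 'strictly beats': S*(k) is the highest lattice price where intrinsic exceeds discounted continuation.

price = 14.4996
boundary = - - - - - 42.7283 37.7604
tree:
14.4996
19.0496 9.0130
24.3025 12.7639 4.4280
30.0086 17.5504 6.9397 1.3241
35.7938 23.2759 10.6317 2.3862 0.0000
41.2917 29.5481 15.7815 4.3003 0.0000 0.0000
46.2596 35.6896 22.3521 7.7499 0.0000 0.0000 0.0000
50.6499 41.2917 29.3093 13.9665 0.0000 0.0000 0.0000 0.0000

params: Δt=0.27900 u=1.13156 d=0.88373 q=0.43998 e^(-rΔt)=0.99084
t_7 payoffs: 50.6499 41.2917 29.3093 13.9665 0.0000 0.0000 0.0000 0.0000
t_6: node(6,0) S=37.7604 payoff=46.2596 vs cont=46.1061 → 46.2596 [stop]  node(6,1) S=48.3497 payoff=35.6703 vs cont=35.6896 → 35.6896 [wait]  node(6,2) S=61.9087 payoff=22.1113 vs cont=22.3521 → 22.3521 [wait]  node(6,3) S=79.2700 payoff=4.7500 vs cont=7.7499 → 7.7499 [wait]  node(6,4) S=101.5001 payoff=0.0000 vs cont=0.0000 → 0.0000 [wait]  node(6,5) S=129.9642 payoff=0.0000 vs cont=0.0000 → 0.0000 [wait]  node(6,6) S=166.4107 payoff=0.0000 vs cont=0.0000 → 0.0000 [wait]  ⇒ S*(6)=37.7604
t_5: node(5,0) S=42.7283 payoff=41.2917 vs cont=41.2277 → 41.2917 [stop]  node(5,1) S=54.7107 payoff=29.3093 vs cont=29.5481 → 29.5481 [wait]  node(5,2) S=70.0535 payoff=13.9665 vs cont=15.7815 → 15.7815 [wait]  node(5,3) S=89.6990 payoff=0.0000 vs cont=4.3003 → 4.3003 [wait]  node(5,4) S=114.8537 payoff=0.0000 vs cont=0.0000 → 0.0000 [wait]  node(5,5) S=147.0627 payoff=0.0000 vs cont=0.0000 → 0.0000 [wait]  ⇒ S*(5)=42.7283
t_4: node(4,0) S=48.3497 payoff=35.6703 vs cont=35.7938 → 35.7938 [wait]  node(4,1) S=61.9087 payoff=22.1113 vs cont=23.2759 → 23.2759 [wait]  node(4,2) S=79.2700 payoff=4.7500 vs cont=10.6317 → 10.6317 [wait]  node(4,3) S=101.5001 payoff=0.0000 vs cont=2.3862 → 2.3862 [wait]  node(4,4) S=129.9642 payoff=0.0000 vs cont=0.0000 → 0.0000 [wait]  ⇒ S*(4)=-
t_3: node(3,0) S=54.7107 payoff=29.3093 vs cont=30.0086 → 30.0086 [wait]  node(3,1) S=70.0535 payoff=13.9665 vs cont=17.5504 → 17.5504 [wait]  node(3,2) S=89.6990 payoff=0.0000 vs cont=6.9397 → 6.9397 [wait]  node(3,3) S=114.8537 payoff=0.0000 vs cont=1.3241 → 1.3241 [wait]  ⇒ S*(3)=-
t_2: node(2,0) S=61.9087 payoff=22.1113 vs cont=24.3025 → 24.3025 [wait]  node(2,1) S=79.2700 payoff=4.7500 vs cont=12.7639 → 12.7639 [wait]  node(2,2) S=101.5001 payoff=0.0000 vs cont=4.4280 → 4.4280 [wait]  ⇒ S*(2)=-
t_1: node(1,0) S=70.0535 payoff=13.9665 vs cont=19.0496 → 19.0496 [wait]  node(1,1) S=89.6990 payoff=0.0000 vs cont=9.0130 → 9.0130 [wait]  ⇒ S*(1)=-
t_0: node(0,0) S=79.2700 payoff=4.7500 vs cont=14.4996 → 14.4996 [wait]  ⇒ S*(0)=-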